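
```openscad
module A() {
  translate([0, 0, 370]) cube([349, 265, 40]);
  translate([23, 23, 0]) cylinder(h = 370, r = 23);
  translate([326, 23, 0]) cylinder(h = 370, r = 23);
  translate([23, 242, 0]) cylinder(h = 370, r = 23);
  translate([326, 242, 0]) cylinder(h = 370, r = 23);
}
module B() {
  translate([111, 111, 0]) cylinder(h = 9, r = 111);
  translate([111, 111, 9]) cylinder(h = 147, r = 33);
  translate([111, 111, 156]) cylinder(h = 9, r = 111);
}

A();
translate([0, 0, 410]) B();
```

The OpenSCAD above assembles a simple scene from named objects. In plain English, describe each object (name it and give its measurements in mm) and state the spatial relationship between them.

A is a simple wooden stool: a rectangular seat 349 mm (x) by 265 mm (y), 40 mm thick, top face at z = 410 mm, on four round legs, each 46 mm in diameter. The legs rest on z = 0, each leg's axis is inset half a diameter from the nearest pair of seat edges (so the leg's bounding box is flush with the corner).

B is a spool: two coaxial disc flanges of radius 111 mm and thickness 9 mm, joined by a core cylinder of radius 33 mm and height 147 mm. The lower flange rests on z = 0 and the three cylinders share a vertical axis.

The spool is on top of the stool.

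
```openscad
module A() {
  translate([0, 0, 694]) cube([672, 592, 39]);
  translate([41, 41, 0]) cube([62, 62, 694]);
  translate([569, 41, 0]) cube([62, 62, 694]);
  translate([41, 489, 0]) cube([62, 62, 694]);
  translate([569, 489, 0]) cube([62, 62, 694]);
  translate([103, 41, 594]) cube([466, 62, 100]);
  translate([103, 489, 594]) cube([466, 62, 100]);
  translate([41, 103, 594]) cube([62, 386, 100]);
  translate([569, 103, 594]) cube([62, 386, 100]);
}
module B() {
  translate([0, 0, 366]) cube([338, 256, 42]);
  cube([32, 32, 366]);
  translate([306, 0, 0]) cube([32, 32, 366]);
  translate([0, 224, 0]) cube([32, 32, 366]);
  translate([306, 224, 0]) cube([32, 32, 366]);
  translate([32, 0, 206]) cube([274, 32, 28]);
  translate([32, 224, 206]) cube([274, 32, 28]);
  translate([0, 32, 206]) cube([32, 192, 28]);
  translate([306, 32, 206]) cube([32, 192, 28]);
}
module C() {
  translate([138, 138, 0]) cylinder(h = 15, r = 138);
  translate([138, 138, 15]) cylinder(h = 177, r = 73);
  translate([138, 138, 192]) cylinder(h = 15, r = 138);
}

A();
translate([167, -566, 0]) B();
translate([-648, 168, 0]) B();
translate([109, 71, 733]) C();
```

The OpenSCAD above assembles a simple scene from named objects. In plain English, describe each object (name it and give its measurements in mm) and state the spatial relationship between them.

A is a rectangular dining table. The top is 672×592×39 mm with its upper surface at z = 733 mm. It stands on four 62×62 mm square legs, each inset 41 mm from the nearest pair of top edges, running from the floor to the underside of the top. Four apron rails, 62 mm thick and 100 mm tall, run between adjacent legs with their top edges flush with the underside of the top and their outer faces flush with the legs' outer faces.

B is a four-legged stool. The seat is 338×256 mm, 42 mm thick, top at z = 408 mm. It stands on four square legs, each 32×32 mm in cross-section, from z = 0 to the seat underside, each flush with a corner of the seat. Four stretchers, 32 mm wide and 28 mm tall, connect adjacent legs with their undersides at z = 206 mm, each running between the inner faces of the legs it joins and aligned with the legs' outer faces on the other axis.

C is a spool: two coaxial disc flanges of radius 138 mm and thickness 15 mm, joined by a core cylinder of radius 73 mm and height 177 mm. The lower flange rests on z = 0 and the three cylinders share a vertical axis.

Two stools sit around the table at the −y, −x sides. The spool is on top of the table.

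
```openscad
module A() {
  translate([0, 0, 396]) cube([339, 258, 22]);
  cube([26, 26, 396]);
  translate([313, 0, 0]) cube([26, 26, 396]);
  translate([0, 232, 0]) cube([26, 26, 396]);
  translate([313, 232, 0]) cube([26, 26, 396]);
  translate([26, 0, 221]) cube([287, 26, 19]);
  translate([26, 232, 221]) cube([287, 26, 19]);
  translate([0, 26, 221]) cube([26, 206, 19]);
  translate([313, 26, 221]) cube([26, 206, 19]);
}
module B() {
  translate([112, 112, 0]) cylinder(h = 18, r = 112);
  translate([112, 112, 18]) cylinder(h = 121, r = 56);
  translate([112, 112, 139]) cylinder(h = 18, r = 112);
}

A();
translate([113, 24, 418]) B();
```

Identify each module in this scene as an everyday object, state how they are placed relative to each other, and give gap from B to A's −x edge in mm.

The spool's min-x is at 113; the stool's min-x is 0; gap = 113 mm.

A is a stool. B is a spool. The spool is on top of the stool. The gap from the spool to the stool's −x edge is 113 mm.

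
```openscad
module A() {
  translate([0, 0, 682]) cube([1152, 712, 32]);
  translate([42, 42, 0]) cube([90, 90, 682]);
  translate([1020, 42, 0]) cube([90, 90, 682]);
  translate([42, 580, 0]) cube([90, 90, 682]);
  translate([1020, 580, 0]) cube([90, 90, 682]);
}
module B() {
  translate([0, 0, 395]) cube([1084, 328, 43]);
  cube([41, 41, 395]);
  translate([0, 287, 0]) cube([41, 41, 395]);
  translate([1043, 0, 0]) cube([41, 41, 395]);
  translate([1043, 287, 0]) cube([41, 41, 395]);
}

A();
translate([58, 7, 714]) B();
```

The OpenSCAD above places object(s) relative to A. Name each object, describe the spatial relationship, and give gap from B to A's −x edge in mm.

A is a table. B is a bench. The bench is on top of the table. The gap from the bench to the table's −x edge is 58 mm.

The bench's min-x is at 58; the table's min-x is 0; gap = 58 mm.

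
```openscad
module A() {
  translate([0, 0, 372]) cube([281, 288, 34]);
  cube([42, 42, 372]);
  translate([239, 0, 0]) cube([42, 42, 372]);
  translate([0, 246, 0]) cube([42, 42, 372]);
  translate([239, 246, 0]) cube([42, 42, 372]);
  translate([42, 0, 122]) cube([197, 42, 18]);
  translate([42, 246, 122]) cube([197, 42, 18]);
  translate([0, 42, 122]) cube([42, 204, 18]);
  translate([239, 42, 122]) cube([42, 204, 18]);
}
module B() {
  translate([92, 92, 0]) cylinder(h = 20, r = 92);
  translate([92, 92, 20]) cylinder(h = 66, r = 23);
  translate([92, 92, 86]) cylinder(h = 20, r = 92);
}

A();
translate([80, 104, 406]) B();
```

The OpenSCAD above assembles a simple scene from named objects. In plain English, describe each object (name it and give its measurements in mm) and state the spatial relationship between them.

A is a simple wooden stool: a rectangular seat 281 mm (x) by 288 mm (y), 34 mm thick, top face at z = 406 mm, on four square legs, each 42×42 mm in cross-section. The legs rest on z = 0, each flush with a corner of the seat. Four stretchers, 42 mm wide and 18 mm tall, connect adjacent legs with their undersides at z = 122 mm, each running between the inner faces of the legs it joins and aligned with the legs' outer faces on the other axis.

B is a spool: two coaxial disc flanges of radius 92 mm and thickness 20 mm, joined by a core cylinder of radius 23 mm and height 66 mm. The lower flange rests on z = 0 and the three cylinders share a vertical axis.

The spool is on top of the stool.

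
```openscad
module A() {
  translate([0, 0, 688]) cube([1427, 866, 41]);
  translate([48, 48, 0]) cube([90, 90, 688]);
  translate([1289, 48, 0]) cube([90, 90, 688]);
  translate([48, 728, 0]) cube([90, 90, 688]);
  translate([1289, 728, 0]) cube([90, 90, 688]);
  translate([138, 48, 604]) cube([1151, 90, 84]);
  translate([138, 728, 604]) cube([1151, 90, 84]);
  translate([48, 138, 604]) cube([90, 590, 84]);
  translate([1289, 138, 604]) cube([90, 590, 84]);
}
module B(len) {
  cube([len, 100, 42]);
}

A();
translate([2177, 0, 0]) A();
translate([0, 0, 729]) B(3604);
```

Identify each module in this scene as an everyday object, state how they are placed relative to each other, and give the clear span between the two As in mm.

A is a table. B is a beam. A beam spans the tops of two tables. The clear span between the two tables is 750 mm.

Second table starts at x = 2177; first ends at x = 1427; clear span = 2177 − 1427 = 750 mm.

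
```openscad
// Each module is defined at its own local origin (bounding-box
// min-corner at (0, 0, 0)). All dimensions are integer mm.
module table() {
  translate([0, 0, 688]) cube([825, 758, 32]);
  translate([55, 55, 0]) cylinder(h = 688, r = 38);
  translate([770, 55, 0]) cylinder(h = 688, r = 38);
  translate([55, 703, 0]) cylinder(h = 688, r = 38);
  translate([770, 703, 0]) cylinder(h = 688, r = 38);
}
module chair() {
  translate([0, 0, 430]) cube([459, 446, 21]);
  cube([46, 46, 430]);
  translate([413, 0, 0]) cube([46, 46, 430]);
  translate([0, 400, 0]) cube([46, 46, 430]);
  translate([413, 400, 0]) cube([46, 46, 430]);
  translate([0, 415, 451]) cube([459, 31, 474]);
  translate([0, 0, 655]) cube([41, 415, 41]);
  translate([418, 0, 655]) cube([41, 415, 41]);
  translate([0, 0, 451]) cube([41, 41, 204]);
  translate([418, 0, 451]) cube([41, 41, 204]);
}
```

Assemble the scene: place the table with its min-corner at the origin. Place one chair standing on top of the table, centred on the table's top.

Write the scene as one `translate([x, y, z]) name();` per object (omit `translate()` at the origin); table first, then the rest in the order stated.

table();
translate([183, 156, 720]) chair();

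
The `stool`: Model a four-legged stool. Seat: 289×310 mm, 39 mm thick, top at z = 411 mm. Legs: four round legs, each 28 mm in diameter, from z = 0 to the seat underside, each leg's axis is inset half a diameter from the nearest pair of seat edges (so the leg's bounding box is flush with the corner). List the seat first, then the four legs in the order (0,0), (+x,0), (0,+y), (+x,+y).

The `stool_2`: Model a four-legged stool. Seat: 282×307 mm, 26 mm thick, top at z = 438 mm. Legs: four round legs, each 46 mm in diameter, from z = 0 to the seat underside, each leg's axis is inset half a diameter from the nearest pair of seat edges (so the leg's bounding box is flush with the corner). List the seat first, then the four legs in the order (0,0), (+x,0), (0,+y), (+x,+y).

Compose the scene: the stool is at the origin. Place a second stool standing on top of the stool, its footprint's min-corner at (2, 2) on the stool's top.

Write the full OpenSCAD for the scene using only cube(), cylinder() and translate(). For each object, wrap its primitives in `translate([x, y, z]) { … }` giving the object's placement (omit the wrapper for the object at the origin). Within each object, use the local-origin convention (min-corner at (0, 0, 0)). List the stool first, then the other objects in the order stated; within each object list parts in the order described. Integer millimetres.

translate([0, 0, 372]) cube([289, 310, 39]);
translate([14, 14, 0]) cylinder(h = 372, r = 14);
translate([275, 14, 0]) cylinder(h = 372, r = 14);
translate([14, 296, 0]) cylinder(h = 372, r = 14);
translate([275, 296, 0]) cylinder(h = 372, r = 14);
translate([2, 2, 411]) {
  translate([0, 0, 412]) cube([282, 307, 26]);
  translate([23, 23, 0]) cylinder(h = 412, r = 23);
  translate([259, 23, 0]) cylinder(h = 412, r = 23);
  translate([23, 284, 0]) cylinder(h = 412, r = 23);
  translate([259, 284, 0]) cylinder(h = 412, r = 23);
}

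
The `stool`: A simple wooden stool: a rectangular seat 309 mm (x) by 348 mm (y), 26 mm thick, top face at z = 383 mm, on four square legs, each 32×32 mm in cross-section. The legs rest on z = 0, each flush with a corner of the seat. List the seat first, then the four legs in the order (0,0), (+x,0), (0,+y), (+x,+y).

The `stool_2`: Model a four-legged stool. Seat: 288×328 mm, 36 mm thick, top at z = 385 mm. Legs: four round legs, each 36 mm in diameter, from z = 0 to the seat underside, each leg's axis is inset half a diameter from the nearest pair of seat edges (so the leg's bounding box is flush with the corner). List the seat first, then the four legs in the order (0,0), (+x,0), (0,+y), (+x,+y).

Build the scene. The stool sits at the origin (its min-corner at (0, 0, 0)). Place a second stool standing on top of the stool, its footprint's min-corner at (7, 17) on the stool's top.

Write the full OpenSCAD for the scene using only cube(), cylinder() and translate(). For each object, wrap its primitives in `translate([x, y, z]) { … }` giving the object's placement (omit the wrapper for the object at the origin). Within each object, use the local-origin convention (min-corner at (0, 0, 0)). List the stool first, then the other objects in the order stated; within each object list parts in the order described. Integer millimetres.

translate([0, 0, 357]) cube([309, 348, 26]);
cube([32, 32, 357]);
translate([277, 0, 0]) cube([32, 32, 357]);
translate([0, 316, 0]) cube([32, 32, 357]);
translate([277, 316, 0]) cube([32, 32, 357]);
translate([7, 17, 383]) {
  translate([0, 0, 349]) cube([288, 328, 36]);
  translate([18, 18, 0]) cylinder(h = 349, r = 18);
  translate([270, 18, 0]) cylinder(h = 349, r = 18);
  translate([18, 310, 0]) cylinder(h = 349, r = 18);
  translate([270, 310, 0]) cylinder(h = 349, r = 18);
}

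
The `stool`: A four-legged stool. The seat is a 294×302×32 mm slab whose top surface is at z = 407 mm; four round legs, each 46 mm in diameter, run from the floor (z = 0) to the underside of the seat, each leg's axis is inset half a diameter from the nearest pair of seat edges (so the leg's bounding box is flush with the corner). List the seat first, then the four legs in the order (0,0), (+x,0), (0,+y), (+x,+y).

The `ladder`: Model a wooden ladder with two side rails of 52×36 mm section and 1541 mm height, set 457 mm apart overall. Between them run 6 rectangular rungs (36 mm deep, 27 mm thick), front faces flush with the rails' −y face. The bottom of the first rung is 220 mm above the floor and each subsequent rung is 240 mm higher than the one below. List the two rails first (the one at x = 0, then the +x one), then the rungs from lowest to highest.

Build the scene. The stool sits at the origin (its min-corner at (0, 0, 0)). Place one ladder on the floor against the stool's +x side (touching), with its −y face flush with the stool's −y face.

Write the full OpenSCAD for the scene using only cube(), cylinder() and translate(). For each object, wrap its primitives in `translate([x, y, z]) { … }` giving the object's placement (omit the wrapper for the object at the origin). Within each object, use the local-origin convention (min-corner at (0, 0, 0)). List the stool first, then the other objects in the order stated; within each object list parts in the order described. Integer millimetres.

translate([0, 0, 375]) cube([294, 302, 32]);
translate([23, 23, 0]) cylinder(h = 375, r = 23);
translate([271, 23, 0]) cylinder(h = 375, r = 23);
translate([23, 279, 0]) cylinder(h = 375, r = 23);
translate([271, 279, 0]) cylinder(h = 375, r = 23);
translate([294, 0, 0]) {
  cube([52, 36, 1541]);
  translate([405, 0, 0]) cube([52, 36, 1541]);
  translate([52, 0, 220]) cube([353, 36, 27]);
  translate([52, 0, 460]) cube([353, 36, 27]);
  translate([52, 0, 700]) cube([353, 36, 27]);
  translate([52, 0, 940]) cube([353, 36, 27]);
  translate([52, 0, 1180]) cube([353, 36, 27]);
  translate([52, 0, 1420]) cube([353, 36, 27]);
}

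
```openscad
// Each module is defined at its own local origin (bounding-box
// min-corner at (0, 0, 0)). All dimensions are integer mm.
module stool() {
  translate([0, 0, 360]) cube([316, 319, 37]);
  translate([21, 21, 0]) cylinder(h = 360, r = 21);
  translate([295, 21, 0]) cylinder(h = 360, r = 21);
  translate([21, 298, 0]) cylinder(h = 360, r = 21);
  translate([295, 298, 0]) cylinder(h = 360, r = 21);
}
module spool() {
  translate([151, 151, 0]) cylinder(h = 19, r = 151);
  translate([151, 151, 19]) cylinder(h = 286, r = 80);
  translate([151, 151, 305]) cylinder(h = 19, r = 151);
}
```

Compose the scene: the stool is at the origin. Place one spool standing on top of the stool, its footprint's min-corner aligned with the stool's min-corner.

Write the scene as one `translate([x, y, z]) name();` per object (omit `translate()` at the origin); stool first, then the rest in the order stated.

stool();
translate([0, 0, 397]) spool();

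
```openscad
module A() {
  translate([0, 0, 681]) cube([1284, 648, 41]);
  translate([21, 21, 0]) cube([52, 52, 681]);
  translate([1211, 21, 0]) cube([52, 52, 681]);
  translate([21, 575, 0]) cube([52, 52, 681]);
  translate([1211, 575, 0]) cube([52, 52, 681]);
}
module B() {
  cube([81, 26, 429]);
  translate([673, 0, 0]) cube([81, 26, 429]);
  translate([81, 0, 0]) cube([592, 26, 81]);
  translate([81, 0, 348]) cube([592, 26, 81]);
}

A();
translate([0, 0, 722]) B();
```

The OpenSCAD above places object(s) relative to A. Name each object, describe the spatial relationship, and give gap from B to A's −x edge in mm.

A is a table. B is a picture frame. The picture frame is on top of the table. The gap from the picture frame to the table's −x edge is 0 mm.

The picture frame's min-x is at 0; the table's min-x is 0; gap = 0 mm.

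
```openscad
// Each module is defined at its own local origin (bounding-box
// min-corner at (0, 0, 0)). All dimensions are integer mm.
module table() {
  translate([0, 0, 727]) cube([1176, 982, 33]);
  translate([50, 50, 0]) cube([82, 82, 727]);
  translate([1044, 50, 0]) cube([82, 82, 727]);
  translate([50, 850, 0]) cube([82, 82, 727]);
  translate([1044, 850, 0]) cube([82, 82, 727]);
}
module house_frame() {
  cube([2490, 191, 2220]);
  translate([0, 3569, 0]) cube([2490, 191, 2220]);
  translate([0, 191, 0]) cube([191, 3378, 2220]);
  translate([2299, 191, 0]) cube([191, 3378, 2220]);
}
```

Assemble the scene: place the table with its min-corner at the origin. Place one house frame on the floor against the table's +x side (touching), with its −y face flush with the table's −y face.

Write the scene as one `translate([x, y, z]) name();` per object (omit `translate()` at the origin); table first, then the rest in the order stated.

table();
translate([1176, 0, 0]) house_frame();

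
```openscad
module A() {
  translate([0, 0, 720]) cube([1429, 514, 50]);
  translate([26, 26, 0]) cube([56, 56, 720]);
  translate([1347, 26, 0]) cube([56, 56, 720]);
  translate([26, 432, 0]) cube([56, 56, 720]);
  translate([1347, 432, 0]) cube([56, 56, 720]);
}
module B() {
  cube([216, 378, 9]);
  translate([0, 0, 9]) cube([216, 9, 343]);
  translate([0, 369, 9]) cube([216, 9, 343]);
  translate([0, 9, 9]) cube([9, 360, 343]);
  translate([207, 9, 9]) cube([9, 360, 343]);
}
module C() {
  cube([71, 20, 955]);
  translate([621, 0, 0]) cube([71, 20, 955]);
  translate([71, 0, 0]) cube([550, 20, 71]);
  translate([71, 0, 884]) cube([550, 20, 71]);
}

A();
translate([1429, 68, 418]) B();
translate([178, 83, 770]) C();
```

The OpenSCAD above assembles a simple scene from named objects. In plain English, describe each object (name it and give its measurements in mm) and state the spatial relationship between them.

A is a table with a 1429×514 mm rectangular top, 50 mm thick, top surface at z = 770 mm, supported by four 56×56 mm square legs, each inset 26 mm from the nearest pair of top edges, running from the floor.

B is an open storage box with external size 216×378×352 mm and wall thickness 9 mm (the base is also 9 mm thick). The base covers the whole footprint; the four walls stand on the base, with the y-facing walls full-width and the x-facing walls fitting between their inner faces.

C is a rectangular picture frame lying in the x–z plane (depth along y). The opening is 550 mm wide (x) by 813 mm tall (z), surrounded by a border 71 mm wide on all four sides. The frame is 20 mm deep and is made of two full-height vertical stiles with two horizontal rails fitted between them.

The open box is beside the table with their tops flush at z = 770. The picture frame is on top of the table.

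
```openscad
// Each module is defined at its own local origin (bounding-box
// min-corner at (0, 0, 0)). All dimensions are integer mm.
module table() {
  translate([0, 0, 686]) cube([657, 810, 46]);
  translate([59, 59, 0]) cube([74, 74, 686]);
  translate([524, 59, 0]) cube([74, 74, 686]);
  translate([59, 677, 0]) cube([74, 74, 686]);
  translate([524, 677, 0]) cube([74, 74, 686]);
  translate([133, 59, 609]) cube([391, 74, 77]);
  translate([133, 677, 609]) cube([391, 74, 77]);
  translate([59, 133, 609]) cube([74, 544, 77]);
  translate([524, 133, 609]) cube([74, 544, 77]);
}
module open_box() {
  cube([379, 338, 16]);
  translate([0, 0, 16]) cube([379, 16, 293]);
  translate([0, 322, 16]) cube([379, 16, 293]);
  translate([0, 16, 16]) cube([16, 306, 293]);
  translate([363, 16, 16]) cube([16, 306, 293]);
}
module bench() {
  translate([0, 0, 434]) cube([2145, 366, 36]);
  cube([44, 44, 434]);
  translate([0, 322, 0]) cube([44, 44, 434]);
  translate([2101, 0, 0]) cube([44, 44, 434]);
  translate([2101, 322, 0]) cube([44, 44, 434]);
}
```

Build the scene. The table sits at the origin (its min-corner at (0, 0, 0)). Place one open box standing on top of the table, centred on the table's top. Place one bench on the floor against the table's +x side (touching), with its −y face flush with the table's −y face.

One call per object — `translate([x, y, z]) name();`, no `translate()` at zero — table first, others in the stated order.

table();
translate([139, 236, 732]) open_box();
translate([657, 0, 0]) bench();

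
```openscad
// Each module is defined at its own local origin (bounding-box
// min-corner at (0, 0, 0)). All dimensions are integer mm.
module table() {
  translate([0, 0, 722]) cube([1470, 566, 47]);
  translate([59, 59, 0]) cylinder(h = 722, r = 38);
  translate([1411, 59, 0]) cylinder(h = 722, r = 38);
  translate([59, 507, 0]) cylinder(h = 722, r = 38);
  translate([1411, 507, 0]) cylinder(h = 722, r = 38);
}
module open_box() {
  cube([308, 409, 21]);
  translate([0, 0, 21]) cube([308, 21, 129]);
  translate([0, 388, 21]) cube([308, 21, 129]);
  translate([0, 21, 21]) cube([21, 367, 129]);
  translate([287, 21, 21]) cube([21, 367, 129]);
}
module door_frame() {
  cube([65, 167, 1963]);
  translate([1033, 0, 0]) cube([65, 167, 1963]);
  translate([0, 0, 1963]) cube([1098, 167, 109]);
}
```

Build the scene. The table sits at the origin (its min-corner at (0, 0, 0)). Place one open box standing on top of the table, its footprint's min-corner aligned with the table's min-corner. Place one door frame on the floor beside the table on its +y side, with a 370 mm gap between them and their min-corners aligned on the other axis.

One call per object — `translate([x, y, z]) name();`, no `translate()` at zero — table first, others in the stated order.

table();
translate([0, 0, 769]) open_box();
translate([0, 936, 0]) door_frame();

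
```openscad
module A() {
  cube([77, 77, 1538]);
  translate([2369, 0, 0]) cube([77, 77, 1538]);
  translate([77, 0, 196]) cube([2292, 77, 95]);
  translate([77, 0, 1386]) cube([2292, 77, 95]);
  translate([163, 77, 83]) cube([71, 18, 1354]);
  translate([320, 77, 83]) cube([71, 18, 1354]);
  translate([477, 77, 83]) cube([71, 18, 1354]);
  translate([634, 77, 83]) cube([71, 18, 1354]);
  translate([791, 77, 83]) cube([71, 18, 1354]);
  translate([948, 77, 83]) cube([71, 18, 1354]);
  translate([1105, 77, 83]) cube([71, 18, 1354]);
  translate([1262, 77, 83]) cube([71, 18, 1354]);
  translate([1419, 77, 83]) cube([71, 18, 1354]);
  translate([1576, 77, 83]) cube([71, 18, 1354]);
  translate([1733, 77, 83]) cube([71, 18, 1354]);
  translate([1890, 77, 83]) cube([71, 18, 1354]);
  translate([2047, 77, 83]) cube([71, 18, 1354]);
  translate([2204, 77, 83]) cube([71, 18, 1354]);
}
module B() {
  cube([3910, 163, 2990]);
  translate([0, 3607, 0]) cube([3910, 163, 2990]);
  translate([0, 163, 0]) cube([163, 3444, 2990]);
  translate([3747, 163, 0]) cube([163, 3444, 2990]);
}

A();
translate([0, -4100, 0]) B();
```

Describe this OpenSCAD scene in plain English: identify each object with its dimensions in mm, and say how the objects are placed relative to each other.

A is a fence section. Two 77×77 mm posts, 1538 mm tall, stand on the floor with a clear span of 2292 mm between their inner faces. Two horizontal rails of 77×95 mm section span the gap between the posts with their undersides at z = 196 mm and z = 1386 mm, flush with the posts' −y face. 14 pickets, each 71 mm wide, 18 mm thick and 1354 mm tall, are fixed to the +y face of the rails with their bottoms at z = 83 mm, evenly spaced across the span with equal gaps (rounded down to the nearest mm) at the −x end and between each pair — any rounding remainder accumulates at the +x end.

B is the wall frame of a small rectangular building: four walls, each 2990 mm tall and 163 mm thick, enclosing a footprint 3910 mm (x) by 3770 mm (y) outside-to-outside, with no floor or roof. The front and back walls (the −y and +y sides) span the full width; the two side walls fit between them.

The house frame is on the floor beside the fence section on its −y side.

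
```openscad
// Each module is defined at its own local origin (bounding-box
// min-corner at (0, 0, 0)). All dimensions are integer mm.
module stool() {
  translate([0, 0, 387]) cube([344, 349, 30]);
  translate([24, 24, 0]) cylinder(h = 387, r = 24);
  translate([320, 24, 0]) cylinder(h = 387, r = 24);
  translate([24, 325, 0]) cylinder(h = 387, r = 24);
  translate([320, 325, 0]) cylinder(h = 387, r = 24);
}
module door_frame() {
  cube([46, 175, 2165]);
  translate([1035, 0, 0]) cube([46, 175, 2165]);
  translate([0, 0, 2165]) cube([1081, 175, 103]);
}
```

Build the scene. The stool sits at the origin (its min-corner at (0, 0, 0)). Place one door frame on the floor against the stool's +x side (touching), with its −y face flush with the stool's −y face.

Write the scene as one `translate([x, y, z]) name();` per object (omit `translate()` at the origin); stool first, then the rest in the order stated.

stool();
translate([344, 0, 0]) door_frame();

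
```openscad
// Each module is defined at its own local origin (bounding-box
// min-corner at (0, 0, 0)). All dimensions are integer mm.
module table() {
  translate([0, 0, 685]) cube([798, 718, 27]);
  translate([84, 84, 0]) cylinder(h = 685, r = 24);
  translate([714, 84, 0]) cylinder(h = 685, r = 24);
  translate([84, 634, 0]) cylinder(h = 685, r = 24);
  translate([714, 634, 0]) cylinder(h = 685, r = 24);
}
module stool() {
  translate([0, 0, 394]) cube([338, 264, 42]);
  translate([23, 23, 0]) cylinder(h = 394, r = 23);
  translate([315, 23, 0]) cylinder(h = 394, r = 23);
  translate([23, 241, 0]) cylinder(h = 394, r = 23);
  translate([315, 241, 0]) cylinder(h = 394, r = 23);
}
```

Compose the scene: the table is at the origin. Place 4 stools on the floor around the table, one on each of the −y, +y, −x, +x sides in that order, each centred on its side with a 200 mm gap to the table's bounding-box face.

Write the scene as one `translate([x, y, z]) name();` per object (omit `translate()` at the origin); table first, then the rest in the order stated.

table();
translate([230, -464, 0]) stool();
translate([230, 918, 0]) stool();
translate([-538, 227, 0]) stool();
translate([998, 227, 0]) stool();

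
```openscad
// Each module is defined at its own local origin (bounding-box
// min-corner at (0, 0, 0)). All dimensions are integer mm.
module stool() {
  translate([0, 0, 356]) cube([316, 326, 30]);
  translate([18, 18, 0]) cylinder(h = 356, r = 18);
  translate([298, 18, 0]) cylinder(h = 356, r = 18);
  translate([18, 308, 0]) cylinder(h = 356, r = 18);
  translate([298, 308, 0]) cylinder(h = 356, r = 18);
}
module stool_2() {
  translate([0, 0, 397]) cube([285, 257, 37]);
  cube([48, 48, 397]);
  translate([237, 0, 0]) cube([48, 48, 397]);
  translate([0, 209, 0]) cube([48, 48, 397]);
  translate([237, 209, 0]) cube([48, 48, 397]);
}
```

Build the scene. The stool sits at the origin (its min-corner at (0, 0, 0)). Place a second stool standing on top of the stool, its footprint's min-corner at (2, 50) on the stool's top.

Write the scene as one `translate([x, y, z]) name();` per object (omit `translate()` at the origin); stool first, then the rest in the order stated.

stool();
translate([2, 50, 386]) stool_2();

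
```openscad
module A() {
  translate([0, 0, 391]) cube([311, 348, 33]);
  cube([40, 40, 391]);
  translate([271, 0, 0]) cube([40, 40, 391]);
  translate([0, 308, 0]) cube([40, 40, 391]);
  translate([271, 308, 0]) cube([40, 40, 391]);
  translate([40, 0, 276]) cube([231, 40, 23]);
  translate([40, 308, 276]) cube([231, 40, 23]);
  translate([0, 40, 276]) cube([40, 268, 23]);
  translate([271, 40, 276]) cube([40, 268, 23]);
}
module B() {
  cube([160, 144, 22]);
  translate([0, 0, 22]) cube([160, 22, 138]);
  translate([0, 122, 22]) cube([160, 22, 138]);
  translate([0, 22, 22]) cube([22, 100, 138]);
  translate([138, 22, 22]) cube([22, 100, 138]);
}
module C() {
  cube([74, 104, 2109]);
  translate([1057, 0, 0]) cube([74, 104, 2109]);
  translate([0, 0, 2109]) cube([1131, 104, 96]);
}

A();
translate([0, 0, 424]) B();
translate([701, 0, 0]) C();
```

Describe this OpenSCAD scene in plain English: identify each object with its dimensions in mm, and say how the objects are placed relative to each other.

A is a four-legged stool. The seat is 311×348 mm, 33 mm thick, top at z = 424 mm. It stands on four square legs, each 40×40 mm in cross-section, from z = 0 to the seat underside, each flush with a corner of the seat. Four stretchers, 40 mm wide and 23 mm tall, connect adjacent legs with their undersides at z = 276 mm, each running between the inner faces of the legs it joins and aligned with the legs' outer faces on the other axis.

B is an open-topped rectangular box: outside dimensions 160×144×160 mm, with a uniform wall and base thickness of 22 mm. The base is a full 160×144 slab on the floor; four walls sit on top of the base. The front and back walls (the −y and +y sides) span the full width; the two side walls fit between them.

C is a rectangular door frame: two vertical jambs of 74×104 mm section, 2109 mm tall, with a clear opening 983 mm wide between their inner faces. A header 96 mm tall and 104 mm deep lies on top of the jambs and spans the full outside width.

The open box is on top of the stool. The door frame is on the floor beside the stool on its +x side.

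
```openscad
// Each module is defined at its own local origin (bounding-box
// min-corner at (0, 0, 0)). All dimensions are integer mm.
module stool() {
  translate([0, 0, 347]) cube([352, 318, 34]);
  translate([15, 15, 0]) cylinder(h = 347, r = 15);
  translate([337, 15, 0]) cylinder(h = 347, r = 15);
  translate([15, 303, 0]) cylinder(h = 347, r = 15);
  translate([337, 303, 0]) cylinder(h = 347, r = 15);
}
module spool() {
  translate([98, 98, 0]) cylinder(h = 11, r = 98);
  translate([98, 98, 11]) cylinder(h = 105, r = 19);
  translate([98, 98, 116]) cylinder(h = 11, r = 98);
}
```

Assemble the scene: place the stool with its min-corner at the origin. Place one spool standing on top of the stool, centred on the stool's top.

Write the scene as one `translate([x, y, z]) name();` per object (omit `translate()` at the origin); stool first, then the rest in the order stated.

stool();
translate([78, 61, 381]) spool();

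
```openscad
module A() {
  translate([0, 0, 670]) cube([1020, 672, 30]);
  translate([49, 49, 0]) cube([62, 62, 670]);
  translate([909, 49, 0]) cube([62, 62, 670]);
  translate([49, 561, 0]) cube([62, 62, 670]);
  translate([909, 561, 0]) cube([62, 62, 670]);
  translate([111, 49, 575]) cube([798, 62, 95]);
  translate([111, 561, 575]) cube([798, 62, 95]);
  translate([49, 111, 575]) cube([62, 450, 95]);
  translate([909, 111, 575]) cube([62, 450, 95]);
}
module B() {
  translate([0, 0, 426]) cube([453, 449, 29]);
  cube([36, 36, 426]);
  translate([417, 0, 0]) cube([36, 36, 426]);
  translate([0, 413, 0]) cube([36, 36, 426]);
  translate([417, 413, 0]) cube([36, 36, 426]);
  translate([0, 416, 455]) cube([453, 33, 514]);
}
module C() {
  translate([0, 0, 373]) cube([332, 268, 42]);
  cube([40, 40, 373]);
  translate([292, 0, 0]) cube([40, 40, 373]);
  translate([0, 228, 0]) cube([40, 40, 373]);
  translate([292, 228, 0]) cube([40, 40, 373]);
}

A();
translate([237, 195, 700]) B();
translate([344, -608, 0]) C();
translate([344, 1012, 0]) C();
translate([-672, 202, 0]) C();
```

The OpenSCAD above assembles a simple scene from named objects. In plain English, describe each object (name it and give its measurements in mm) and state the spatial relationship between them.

A is a rectangular dining table. The top is 1020×672×30 mm with its upper surface at z = 700 mm. It stands on four 62×62 mm square legs, each inset 49 mm from the nearest pair of top edges, running from the floor to the underside of the top. Four apron rails, 62 mm thick and 95 mm tall, run between adjacent legs with their top edges flush with the underside of the top and their outer faces flush with the legs' outer faces.

B is a chair: 453×449 mm seat, 29 mm thick, top at z = 455 mm, on four 36 mm square corner legs flush with the seat edges. A 33 mm thick backrest slab spans the full seat width, extending 514 mm above the seat top, its back face flush with the seat's +y edge.

C is a four-legged stool. The seat is 332×268 mm, 42 mm thick, top at z = 415 mm. It stands on four square legs, each 40×40 mm in cross-section, from z = 0 to the seat underside, each flush with a corner of the seat.

The chair is on top of the table. Three stools sit around the table at the −y, +y, −x sides.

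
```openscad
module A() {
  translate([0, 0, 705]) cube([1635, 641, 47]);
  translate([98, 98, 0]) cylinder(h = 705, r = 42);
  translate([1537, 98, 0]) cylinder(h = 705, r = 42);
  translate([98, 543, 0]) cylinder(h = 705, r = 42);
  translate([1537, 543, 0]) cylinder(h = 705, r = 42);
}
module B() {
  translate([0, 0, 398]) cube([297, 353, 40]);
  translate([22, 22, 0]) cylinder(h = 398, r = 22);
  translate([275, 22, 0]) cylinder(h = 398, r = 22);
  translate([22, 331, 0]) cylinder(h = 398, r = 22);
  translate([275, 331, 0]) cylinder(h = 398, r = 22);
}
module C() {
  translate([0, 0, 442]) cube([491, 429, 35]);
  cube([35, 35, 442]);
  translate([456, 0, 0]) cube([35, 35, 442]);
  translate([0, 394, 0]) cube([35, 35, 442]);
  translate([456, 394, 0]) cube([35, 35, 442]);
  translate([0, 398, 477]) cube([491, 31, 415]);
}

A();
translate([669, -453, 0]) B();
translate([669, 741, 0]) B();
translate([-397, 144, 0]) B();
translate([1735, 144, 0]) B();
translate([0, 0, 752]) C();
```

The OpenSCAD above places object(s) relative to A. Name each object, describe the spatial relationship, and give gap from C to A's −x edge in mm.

A is a table. B is a stool. C is a chair. Four stools sit around the table at the −y, +y, −x, +x sides. The chair is on top of the table. The gap from the chair to the table's −x edge is 0 mm.

The chair's min-x is at 0; the table's min-x is 0; gap = 0 mm.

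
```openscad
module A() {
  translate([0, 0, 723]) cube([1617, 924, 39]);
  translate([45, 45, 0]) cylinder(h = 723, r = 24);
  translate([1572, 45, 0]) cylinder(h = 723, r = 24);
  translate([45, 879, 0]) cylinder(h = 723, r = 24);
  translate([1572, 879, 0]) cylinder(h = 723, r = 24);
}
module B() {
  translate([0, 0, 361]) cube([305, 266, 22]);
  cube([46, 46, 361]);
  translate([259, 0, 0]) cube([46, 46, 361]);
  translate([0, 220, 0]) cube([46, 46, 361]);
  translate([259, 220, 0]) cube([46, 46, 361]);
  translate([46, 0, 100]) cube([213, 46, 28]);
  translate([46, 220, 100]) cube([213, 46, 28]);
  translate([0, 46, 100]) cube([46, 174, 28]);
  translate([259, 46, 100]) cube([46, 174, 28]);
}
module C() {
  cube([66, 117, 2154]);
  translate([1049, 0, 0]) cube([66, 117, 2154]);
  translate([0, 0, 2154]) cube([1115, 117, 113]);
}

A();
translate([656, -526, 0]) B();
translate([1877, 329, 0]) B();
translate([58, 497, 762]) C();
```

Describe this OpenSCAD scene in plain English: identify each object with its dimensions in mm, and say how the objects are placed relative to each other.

A is a table with a 1617×924 mm rectangular top, 39 mm thick, top surface at z = 762 mm, supported by four round legs of 48 mm diameter, each leg's bounding box inset 21 mm from the nearest pair of top edges, running from the floor.

B is a four-legged stool. The seat is a 305×266×22 mm slab whose top surface is at z = 383 mm; four square legs, each 46×46 mm in cross-section, run from the floor (z = 0) to the underside of the seat, each flush with a corner of the seat. Four stretchers, 46 mm wide and 28 mm tall, connect adjacent legs with their undersides at z = 100 mm, each running between the inner faces of the legs it joins and aligned with the legs' outer faces on the other axis.

C is a door frame. The clear opening is 983 mm wide and 2154 mm high. Two 66 mm wide jambs, 117 mm deep, stand either side of the opening from the floor to the top of the opening. A 113 mm thick head sits across the top of both jambs, spanning the full outside width of the frame.

Two stools sit around the table at the −y, +x sides. The door frame is on top of the table.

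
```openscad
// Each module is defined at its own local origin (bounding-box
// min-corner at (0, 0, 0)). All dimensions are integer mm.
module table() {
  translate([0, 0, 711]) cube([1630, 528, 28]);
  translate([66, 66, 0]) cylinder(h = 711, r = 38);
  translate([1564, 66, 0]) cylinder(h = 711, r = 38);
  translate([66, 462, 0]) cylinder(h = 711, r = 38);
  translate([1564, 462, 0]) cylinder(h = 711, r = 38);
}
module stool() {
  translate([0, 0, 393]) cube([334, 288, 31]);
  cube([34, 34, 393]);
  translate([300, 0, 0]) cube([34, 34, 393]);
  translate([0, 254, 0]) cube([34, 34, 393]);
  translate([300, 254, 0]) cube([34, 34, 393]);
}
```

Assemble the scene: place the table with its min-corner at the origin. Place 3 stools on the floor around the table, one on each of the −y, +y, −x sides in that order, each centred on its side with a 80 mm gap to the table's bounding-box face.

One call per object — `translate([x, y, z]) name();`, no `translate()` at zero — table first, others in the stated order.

table();
translate([648, -368, 0]) stool();
translate([648, 608, 0]) stool();
translate([-414, 120, 0]) stool();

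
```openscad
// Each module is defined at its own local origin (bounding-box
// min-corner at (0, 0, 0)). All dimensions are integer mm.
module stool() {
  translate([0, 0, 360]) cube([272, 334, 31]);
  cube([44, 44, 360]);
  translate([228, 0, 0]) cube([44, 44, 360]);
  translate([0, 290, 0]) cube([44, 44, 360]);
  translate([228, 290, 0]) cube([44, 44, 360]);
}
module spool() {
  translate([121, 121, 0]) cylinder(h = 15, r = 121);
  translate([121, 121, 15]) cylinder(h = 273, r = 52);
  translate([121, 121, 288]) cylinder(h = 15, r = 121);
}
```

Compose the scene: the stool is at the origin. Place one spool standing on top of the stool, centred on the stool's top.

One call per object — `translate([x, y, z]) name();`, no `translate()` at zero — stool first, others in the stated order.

stool();
translate([15, 46, 391]) spool();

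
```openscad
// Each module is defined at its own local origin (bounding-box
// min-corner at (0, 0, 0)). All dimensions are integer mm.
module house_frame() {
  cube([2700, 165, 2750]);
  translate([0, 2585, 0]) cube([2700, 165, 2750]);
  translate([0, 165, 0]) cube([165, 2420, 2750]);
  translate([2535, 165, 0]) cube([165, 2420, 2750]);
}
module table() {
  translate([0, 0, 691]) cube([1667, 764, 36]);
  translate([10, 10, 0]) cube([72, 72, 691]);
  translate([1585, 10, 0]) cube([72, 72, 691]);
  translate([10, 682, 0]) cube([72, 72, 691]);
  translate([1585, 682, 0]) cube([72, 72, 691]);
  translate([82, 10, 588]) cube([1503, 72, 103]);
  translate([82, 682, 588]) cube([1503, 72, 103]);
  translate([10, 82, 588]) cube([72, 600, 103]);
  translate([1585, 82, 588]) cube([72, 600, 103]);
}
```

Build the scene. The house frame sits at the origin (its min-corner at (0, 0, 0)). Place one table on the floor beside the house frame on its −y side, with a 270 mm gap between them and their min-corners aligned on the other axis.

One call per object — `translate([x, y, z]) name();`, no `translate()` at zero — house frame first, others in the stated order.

house_frame();
translate([0, -1034, 0]) table();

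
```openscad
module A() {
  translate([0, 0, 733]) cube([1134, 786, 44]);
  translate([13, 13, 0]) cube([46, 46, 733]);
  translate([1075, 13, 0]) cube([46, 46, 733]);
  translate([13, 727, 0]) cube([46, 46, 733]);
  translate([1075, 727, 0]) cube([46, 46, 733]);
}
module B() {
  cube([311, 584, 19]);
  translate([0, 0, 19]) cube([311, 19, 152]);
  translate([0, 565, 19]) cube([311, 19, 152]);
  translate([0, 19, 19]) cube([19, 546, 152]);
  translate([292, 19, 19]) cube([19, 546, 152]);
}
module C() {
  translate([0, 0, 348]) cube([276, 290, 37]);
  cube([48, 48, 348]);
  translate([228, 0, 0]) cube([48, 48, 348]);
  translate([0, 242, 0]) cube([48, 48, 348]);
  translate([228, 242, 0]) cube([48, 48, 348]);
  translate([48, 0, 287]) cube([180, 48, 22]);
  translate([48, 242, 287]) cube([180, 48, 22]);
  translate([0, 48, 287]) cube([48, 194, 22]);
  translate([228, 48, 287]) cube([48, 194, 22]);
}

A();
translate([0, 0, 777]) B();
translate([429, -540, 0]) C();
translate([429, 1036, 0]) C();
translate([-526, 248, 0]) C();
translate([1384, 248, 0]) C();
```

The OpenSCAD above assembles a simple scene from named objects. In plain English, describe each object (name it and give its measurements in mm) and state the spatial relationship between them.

A is a table: top 1134 mm (x) × 786 mm (y), 44 mm thick, upper face at z = 777 mm, on four 46×46 mm square legs, each inset 13 mm from the nearest pair of top edges, running from z = 0 to the bottom of the top.

B is an open storage box with external size 311×584×171 mm and wall thickness 19 mm (the base is also 19 mm thick). The base covers the whole footprint; the four walls stand on the base, with the y-facing walls full-width and the x-facing walls fitting between their inner faces.

C is a simple wooden stool: a rectangular seat 276 mm (x) by 290 mm (y), 37 mm thick, top face at z = 385 mm, on four square legs, each 48×48 mm in cross-section. The legs rest on z = 0, each flush with a corner of the seat. Four stretchers, 48 mm wide and 22 mm tall, connect adjacent legs with their undersides at z = 287 mm, each running between the inner faces of the legs it joins and aligned with the legs' outer faces on the other axis.

The open box is on top of the table. Four stools sit around the table at the −y, +y, −x, +x sides.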